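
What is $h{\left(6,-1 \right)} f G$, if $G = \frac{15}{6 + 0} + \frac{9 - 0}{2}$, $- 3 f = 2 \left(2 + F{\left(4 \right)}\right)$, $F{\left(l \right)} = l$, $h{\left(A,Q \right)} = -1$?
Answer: $28$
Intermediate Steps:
$f = -4$ ($f = - \frac{2 \left(2 + 4\right)}{3} = - \frac{2 \cdot 6}{3} = \left(- \frac{1}{3}\right) 12 = -4$)
$G = 7$ ($G = \frac{15}{6} + \left(9 + 0\right) \frac{1}{2} = 15 \cdot \frac{1}{6} + 9 \cdot \frac{1}{2} = \frac{5}{2} + \frac{9}{2} = 7$)
$h{\left(6,-1 \right)} f G = \left(-1\right) \left(-4\right) 7 = 4 \cdot 7 = 28$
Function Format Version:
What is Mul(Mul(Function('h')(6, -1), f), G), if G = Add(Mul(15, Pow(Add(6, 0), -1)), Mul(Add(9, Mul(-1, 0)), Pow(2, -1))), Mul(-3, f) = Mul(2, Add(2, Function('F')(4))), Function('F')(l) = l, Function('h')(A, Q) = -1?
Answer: 28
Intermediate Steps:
f = -4 (f = Mul(Rational(-1, 3), Mul(2, Add(2, 4))) = Mul(Rational(-1, 3), Mul(2, 6)) = Mul(Rational(-1, 3), 12) = -4)
G = 7 (G = Add(Mul(15, Pow(6, -1)), Mul(Add(9, 0), Rational(1, 2))) = Add(Mul(15, Rational(1, 6)), Mul(9, Rational(1, 2))) = Add(Rational(5, 2), Rational(9, 2)) = 7)
Mul(Mul(Function('h')(6, -1), f), G) = Mul(Mul(-1, -4), 7) = Mul(4, 7) = 28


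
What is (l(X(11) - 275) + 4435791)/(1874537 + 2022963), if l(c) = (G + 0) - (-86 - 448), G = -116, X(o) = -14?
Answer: 4436209/3897500 ≈ 1.1382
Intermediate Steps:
l(c) = 418 (l(c) = (-116 + 0) - (-86 - 448) = -116 - 1*(-534) = -116 + 534 = 418)
(l(X(11) - 275) + 4435791)/(1874537 + 2022963) = (418 + 4435791)/(1874537 + 2022963) = 4436209/3897500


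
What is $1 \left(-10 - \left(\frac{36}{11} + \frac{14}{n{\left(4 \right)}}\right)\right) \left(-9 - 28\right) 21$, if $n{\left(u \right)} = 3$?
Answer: $\frac{153328}{11} \approx 13939.0$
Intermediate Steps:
$1 \left(-10 - \left(\frac{36}{11} + \frac{14}{n{\left(4 \right)}}\right)\right) \left(-9 - 28\right) 21 = 1 \left(-10 - \left(\frac{14}{3} + \frac{36}{11}\right)\right) \left(-9 - 28\right) 21 = 1 \left(-10 - \left(\frac{14}{3} + \frac{9}{11 \cdot \frac{1}{4}}\right)\right) \left(-37\right) 21 = 1 \left(-10 - \left(\frac{14}{3} + \frac{9}{\frac{11}{4}}\right)\right) \left(-37\right) 21 = 1 \left(-10 - \frac{262}{33}\right) \left(-37\right) 21 = 1 \left(\left(- \frac{592}{33}\right) \left(-37\right)\right) 21 = 1 \cdot \frac{21904}{33} \cdot 21 = \frac{21904}{33} \cdot 21 = \frac{153328}{11}$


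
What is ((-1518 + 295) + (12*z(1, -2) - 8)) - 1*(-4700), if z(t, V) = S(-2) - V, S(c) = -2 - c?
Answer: 3493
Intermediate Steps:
z(t, V) = -V (z(t, V) = (-2 - 1*(-2)) - V = (-2 + 2) - V = 0 - V = -V)
((-1518 + 295) + (12*z(1, -2) - 8)) - 1*(-4700) = ((-1518 + 295) + (12*(-1*(-2)) - 8)) - 1*(-4700) = (-1223 + (12*2 - 8)) + 4700 = (-1223 + (24 - 8)) + 4700 = (-1223 + 16) + 4700 = -1207 + 4700 = 3493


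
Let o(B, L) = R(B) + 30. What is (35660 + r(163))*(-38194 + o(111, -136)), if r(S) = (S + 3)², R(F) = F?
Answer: -2405558448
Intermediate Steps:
r(S) = (3 + S)²
o(B, L) = 30 + B (o(B, L) = B + 30 = 30 + B)
(35660 + r(163))*(-38194 + o(111, -136)) = (35660 + (3 + 163)²)*(-38194 + (30 + 111)) = (35660 + 166²)*(-38194 + 141) = (35660 + 27556)*(-38053) = 63216*(-38053) = -2405558448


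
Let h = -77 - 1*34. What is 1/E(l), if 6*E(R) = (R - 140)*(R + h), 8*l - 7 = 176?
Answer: 128/220195 ≈ 0.00058130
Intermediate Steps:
l = 183/8 (l = 7/8 + (⅛)*176 = 7/8 + 22 = 183/8 ≈ 22.875)
h = -111 (h = -77 - 34 = -111)
E(R) = (-140 + R)*(-111 + R)/6 (E(R) = ((R - 140)*(R - 111))/6 = ((-140 + R)*(-111 + R))/6 = (-140 + R)*(-111 + R)/6)
1/E(l) = 1/(2590 - 251/6*183/8 + (183/8)²/6) = 1/(2590 - 15311/16 + (⅙)*(33489/64)) = 1/(2590 - 15311/16 + 11163/128) = 1/(220195/128) = 128/220195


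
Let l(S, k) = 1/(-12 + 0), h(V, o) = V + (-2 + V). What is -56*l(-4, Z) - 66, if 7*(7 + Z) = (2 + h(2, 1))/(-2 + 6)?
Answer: -184/3 ≈ -61.333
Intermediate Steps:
h(V, o) = -2 + 2*V
Z = -48/7 (Z = -7 + ((2 + (-2 + 2*2))/(-2 + 6))/7 = -7 + ((2 + (-2 + 4))/4)/7 = -7 + ((2 + 2)*(¼))/7 = -7 + (4*(¼))/7 = -7 + (⅐)*1 = -7 + ⅐ = -48/7 ≈ -6.8571)
l(S, k) = -1/12 (l(S, k) = 1/(-12) = -1/12)
-56*l(-4, Z) - 66 = -56*(-1/12) - 66 = 14/3 - 66 = -184/3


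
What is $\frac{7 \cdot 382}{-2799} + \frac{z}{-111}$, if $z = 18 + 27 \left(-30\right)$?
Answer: $\frac{639998}{103563} \approx 6.1798$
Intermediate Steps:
$z = -792$ ($z = 18 - 810 = -792$)
$\frac{7 \cdot 382}{-2799} + \frac{z}{-111} = \frac{7 \cdot 382}{-2799} - \frac{792}{-111} = 2674 \left(- \frac{1}{2799}\right) - - \frac{264}{37} = - \frac{2674}{2799} + \frac{264}{37} = \frac{639998}{103563}$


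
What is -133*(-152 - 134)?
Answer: 38038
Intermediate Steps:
-133*(-152 - 134) = -133*(-286) = 38038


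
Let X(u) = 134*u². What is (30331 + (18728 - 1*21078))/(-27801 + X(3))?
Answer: -3109/2955 ≈ -1.0521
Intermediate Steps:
(30331 + (18728 - 1*21078))/(-27801 + X(3)) = (30331 + (18728 - 1*21078))/(-27801 + 134*3²) = (30331 + (18728 - 21078))/(-27801 + 134*9) = (30331 - 2350)/(-27801 + 1206) = 27981/(-26595) = 27981*(-1/26595) = -3109/2955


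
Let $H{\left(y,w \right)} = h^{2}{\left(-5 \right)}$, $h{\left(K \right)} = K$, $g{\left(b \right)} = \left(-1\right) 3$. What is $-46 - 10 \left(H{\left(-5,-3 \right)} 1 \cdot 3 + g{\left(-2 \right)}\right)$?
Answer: $-766$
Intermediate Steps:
$g{\left(b \right)} = -3$
$H{\left(y,w \right)} = 25$ ($H{\left(y,w \right)} = \left(-5\right)^{2} = 25$)
$-46 - 10 \left(H{\left(-5,-3 \right)} 1 \cdot 3 + g{\left(-2 \right)}\right) = -46 - 10 \left(25 \cdot 1 \cdot 3 - 3\right) = -46 - 10 \left(25 \cdot 3 - 3\right) = -46 - 10 \left(75 - 3\right) = -46 - 10 \cdot 72 = -46 - 720 = -766$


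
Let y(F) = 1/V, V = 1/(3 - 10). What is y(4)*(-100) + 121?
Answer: 821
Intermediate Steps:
V = -⅐ (V = 1/(-7) = -⅐ ≈ -0.14286)
y(F) = -7 (y(F) = 1/(-⅐) = -7)
y(4)*(-100) + 121 = -7*(-100) + 121 = 700 + 121 = 821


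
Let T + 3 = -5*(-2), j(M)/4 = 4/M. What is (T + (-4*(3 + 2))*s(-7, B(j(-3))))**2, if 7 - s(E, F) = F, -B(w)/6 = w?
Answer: 257049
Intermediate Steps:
j(M) = 16/M (j(M) = 4*(4/M) = 16/M)
B(w) = -6*w
T = 7 (T = -3 - 5*(-2) = -3 + 10 = 7)
s(E, F) = 7 - F
(T + (-4*(3 + 2))*s(-7, B(j(-3))))**2 = (7 + (-4*(3 + 2))*(7 - (-6)*16/(-3)))**2 = (7 + (-4*5)*(7 - (-6)*16*(-1/3)))**2 = (7 - 20*(7 - (-6)*(-16)/3))**2 = (7 - 20*(7 - 1*32))**2 = (7 - 20*(7 - 32))**2 = (7 - 20*(-25))**2 = (7 + 500)**2 = 507**2 = 257049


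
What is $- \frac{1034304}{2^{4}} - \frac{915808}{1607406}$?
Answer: $- \frac{51955034636}{803703} \approx -64645.0$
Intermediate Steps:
$- \frac{1034304}{2^{4}} - \frac{915808}{1607406} = - \frac{1034304}{16} - \frac{457904}{803703} = \left(-1034304\right) \frac{1}{16} - \frac{457904}{803703} = -64644 - \frac{457904}{803703} = - \frac{51955034636}{803703}$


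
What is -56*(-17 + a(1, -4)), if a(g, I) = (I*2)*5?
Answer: 3192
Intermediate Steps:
a(g, I) = 10*I (a(g, I) = (2*I)*5 = 10*I)
-56*(-17 + a(1, -4)) = -56*(-17 + 10*(-4)) = -56*(-17 - 40) = -56*(-57) = 3192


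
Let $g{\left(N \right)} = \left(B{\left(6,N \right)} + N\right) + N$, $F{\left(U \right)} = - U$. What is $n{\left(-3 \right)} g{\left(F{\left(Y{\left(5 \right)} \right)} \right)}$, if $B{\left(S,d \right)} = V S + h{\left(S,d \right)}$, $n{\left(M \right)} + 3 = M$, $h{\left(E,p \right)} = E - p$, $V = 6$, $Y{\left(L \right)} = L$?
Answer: $-222$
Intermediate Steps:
$n{\left(M \right)} = -3 + M$
$B{\left(S,d \right)} = - d + 7 S$ ($B{\left(S,d \right)} = 6 S + \left(S - d\right) = - d + 7 S$)
$g{\left(N \right)} = 42 + N$ ($g{\left(N \right)} = \left(\left(- N + 7 \cdot 6\right) + N\right) + N = \left(\left(- N + 42\right) + N\right) + N = \left(\left(42 - N\right) + N\right) + N = 42 + N$)
$n{\left(-3 \right)} g{\left(F{\left(Y{\left(5 \right)} \right)} \right)} = \left(-3 - 3\right) \left(42 - 5\right) = - 6 \left(42 - 5\right) = \left(-6\right) 37 = -222$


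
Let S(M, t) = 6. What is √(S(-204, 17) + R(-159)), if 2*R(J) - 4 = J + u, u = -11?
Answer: I*√77 ≈ 8.775*I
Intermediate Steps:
R(J) = -7/2 + J/2 (R(J) = 2 + (J - 11)/2 = 2 + (-11 + J)/2 = 2 + (-11/2 + J/2) = -7/2 + J/2)
√(S(-204, 17) + R(-159)) = √(6 + (-7/2 + (½)*(-159))) = √(6 + (-7/2 - 159/2)) = √(6 - 83) = √(-77) = I*√77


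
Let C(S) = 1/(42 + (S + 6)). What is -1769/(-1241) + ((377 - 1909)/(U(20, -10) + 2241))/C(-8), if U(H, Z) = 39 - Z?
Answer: -7199747/284189 ≈ -25.334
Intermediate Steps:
C(S) = 1/(48 + S) (C(S) = 1/(42 + (6 + S)) = 1/(48 + S))
-1769/(-1241) + ((377 - 1909)/(U(20, -10) + 2241))/C(-8) = -1769/(-1241) + ((377 - 1909)/((39 - 1*(-10)) + 2241))/(1/(48 - 8)) = -1769*(-1/1241) + (-1532/((39 + 10) + 2241))/(1/40) = 1769/1241 + (-1532/(49 + 2241))/(1/40) = 1769/1241 - 1532/2290*40 = 1769/1241 - 1532*1/2290*40 = 1769/1241 - 766/1145*40 = 1769/1241 - 6128/229 = -7199747/284189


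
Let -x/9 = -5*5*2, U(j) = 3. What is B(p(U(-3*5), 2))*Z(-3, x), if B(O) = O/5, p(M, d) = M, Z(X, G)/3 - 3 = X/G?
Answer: 1347/250 ≈ 5.3880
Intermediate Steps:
x = 450 (x = -9*(-5*5)*2 = -(-225)*2 = -9*(-50) = 450)
Z(X, G) = 9 + 3*X/G (Z(X, G) = 9 + 3*(X/G) = 9 + 3*X/G)
B(O) = O/5 (B(O) = O*(1/5) = O/5)
B(p(U(-3*5), 2))*Z(-3, x) = ((1/5)*3)*(9 + 3*(-3)/450) = 3*(9 + 3*(-3)*(1/450))/5 = 3*(9 - 1/50)/5 = (3/5)*(449/50) = 1347/250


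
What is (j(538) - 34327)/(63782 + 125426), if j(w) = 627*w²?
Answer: 181447061/189208 ≈ 958.98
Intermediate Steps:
(j(538) - 34327)/(63782 + 125426) = (627*538² - 34327)/(63782 + 125426) = (627*289444 - 34327)/189208 = (181481388 - 34327)*(1/189208) = 181447061*(1/189208) = 181447061/189208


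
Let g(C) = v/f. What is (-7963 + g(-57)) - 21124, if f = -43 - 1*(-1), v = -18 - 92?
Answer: -610772/21 ≈ -29084.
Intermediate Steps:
v = -110
f = -42 (f = -43 + 1 = -42)
g(C) = 55/21 (g(C) = -110/(-42) = -110*(-1/42) = 55/21)
(-7963 + g(-57)) - 21124 = (-7963 + 55/21) - 21124 = -167168/21 - 21124 = -610772/21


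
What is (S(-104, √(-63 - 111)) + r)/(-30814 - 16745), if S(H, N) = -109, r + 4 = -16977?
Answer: 17090/47559 ≈ 0.35934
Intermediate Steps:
r = -16981 (r = -4 - 16977 = -16981)
(S(-104, √(-63 - 111)) + r)/(-30814 - 16745) = (-109 - 16981)/(-30814 - 16745) = -17090/(-47559) = -17090*(-1/47559) = 17090/47559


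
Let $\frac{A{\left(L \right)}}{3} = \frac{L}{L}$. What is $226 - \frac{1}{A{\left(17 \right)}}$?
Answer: $\frac{677}{3} \approx 225.67$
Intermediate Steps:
$A{\left(L \right)} = 3$ ($A{\left(L \right)} = 3 \frac{L}{L} = 3 \cdot 1 = 3$)
$226 - \frac{1}{A{\left(17 \right)}} = 226 - \frac{1}{3} = \frac{677}{3}$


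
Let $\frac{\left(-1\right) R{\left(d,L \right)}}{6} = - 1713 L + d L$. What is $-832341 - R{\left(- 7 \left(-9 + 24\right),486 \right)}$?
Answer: $-6133629$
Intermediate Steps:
$R{\left(d,L \right)} = 10278 L - 6 L d$ ($R{\left(d,L \right)} = - 6 \left(- 1713 L + d L\right) = - 6 \left(- 1713 L + L d\right) = 10278 L - 6 L d$)
$-832341 - R{\left(- 7 \left(-9 + 24\right),486 \right)} = -832341 - 6 \cdot 486 \left(1713 - - 7 \left(-9 + 24\right)\right) = -832341 - 6 \cdot 486 \left(1713 - \left(-7\right) 15\right) = -832341 - 6 \cdot 486 \left(1713 - -105\right) = -832341 - 6 \cdot 486 \left(1713 + 105\right) = -832341 - 6 \cdot 486 \cdot 1818 = -832341 - 5301288 = -6133629$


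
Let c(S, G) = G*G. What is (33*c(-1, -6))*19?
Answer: 22572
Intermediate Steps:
c(S, G) = G**2
(33*c(-1, -6))*19 = (33*(-6)**2)*19 = (33*36)*19 = 1188*19 = 22572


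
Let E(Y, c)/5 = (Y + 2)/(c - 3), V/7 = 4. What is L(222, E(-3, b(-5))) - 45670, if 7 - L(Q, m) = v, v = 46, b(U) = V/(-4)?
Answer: -45709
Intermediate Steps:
V = 28 (V = 7*4 = 28)
b(U) = -7 (b(U) = 28/(-4) = 28*(-¼) = -7)
E(Y, c) = 5*(2 + Y)/(-3 + c) (E(Y, c) = 5*((Y + 2)/(c - 3)) = 5*((2 + Y)/(-3 + c)) = 5*(2 + Y)/(-3 + c))
L(Q, m) = -39 (L(Q, m) = 7 - 1*46 = 7 - 46 = -39)
L(222, E(-3, b(-5))) - 45670 = -39 - 45670 = -45709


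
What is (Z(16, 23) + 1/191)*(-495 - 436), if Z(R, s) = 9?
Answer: -1601320/191 ≈ -8383.9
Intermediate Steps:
(Z(16, 23) + 1/191)*(-495 - 436) = (9 + 1/191)*(-495 - 436) = (9 + 1/191)*(-931) = (1720/191)*(-931) = -1601320/191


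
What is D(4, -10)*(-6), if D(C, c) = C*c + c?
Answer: 300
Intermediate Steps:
D(C, c) = c + C*c
D(4, -10)*(-6) = -10*(1 + 4)*(-6) = -10*5*(-6) = -50*(-6) = 300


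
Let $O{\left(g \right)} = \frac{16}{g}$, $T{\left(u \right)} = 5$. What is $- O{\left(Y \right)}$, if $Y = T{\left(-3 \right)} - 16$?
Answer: $\frac{16}{11} \approx 1.4545$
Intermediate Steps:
$Y = -11$ ($Y = 5 - 16 = -11$)
$- O{\left(Y \right)} = - \frac{16}{-11} = - \frac{16 \left(-1\right)}{11} = \left(-1\right) \left(- \frac{16}{11}\right) = \frac{16}{11}$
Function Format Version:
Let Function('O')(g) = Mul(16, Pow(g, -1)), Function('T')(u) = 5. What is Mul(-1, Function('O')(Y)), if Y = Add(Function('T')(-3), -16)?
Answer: Rational(16, 11) ≈ 1.4545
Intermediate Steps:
Y = -11 (Y = Add(5, -16) = -11)
Mul(-1, Function('O')(Y)) = Mul(-1, Mul(16, Pow(-11, -1))) = Mul(-1, Mul(16, Rational(-1, 11))) = Mul(-1, Rational(-16, 11)) = Rational(16, 11)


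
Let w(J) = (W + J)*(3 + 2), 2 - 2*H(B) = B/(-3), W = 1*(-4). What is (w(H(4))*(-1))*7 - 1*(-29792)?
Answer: 89621/3 ≈ 29874.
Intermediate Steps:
W = -4
H(B) = 1 + B/6 (H(B) = 1 - B/(2*(-3)) = 1 - B*(-1)/(2*3) = 1 - (-1)*B/6 = 1 + B/6)
w(J) = -20 + 5*J (w(J) = (-4 + J)*(3 + 2) = (-4 + J)*5 = -20 + 5*J)
(w(H(4))*(-1))*7 - 1*(-29792) = ((-20 + 5*(1 + (1/6)*4))*(-1))*7 - 1*(-29792) = ((-20 + 5*(1 + 2/3))*(-1))*7 + 29792 = ((-20 + 5*(5/3))*(-1))*7 + 29792 = ((-20 + 25/3)*(-1))*7 + 29792 = -35/3*(-1)*7 + 29792 = (35/3)*7 + 29792 = 245/3 + 29792 = 89621/3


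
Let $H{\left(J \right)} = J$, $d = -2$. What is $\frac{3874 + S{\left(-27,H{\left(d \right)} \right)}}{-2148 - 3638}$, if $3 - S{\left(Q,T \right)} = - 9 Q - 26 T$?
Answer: $- \frac{1791}{2893} \approx -0.61908$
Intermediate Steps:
$S{\left(Q,T \right)} = 3 + 9 Q + 26 T$ ($S{\left(Q,T \right)} = 3 - \left(- 9 Q - 26 T\right) = 3 - \left(- 26 T - 9 Q\right) = 3 + \left(9 Q + 26 T\right) = 3 + 9 Q + 26 T$)
$\frac{3874 + S{\left(-27,H{\left(d \right)} \right)}}{-2148 - 3638} = \frac{3874 + \left(3 + 9 \left(-27\right) + 26 \left(-2\right)\right)}{-2148 - 3638} = \frac{3874 - 292}{-5786} = \left(3874 - 292\right) \left(- \frac{1}{5786}\right) = 3582 \left(- \frac{1}{5786}\right) = - \frac{1791}{2893}$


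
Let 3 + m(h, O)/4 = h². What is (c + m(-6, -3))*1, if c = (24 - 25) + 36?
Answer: 167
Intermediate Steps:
m(h, O) = -12 + 4*h²
c = 35 (c = -1 + 36 = 35)
(c + m(-6, -3))*1 = (35 + (-12 + 4*(-6)²))*1 = (35 + (-12 + 4*36))*1 = (35 + (-12 + 144))*1 = (35 + 132)*1 = 167*1 = 167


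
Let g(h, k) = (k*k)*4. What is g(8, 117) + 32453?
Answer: 87209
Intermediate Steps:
g(h, k) = 4*k² (g(h, k) = k²*4 = 4*k²)
g(8, 117) + 32453 = 4*117² + 32453 = 4*13689 + 32453 = 54756 + 32453 = 87209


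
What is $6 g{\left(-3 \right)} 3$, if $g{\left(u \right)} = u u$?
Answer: $162$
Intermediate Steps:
$g{\left(u \right)} = u^{2}$
$6 g{\left(-3 \right)} 3 = 6 \left(-3\right)^{2} \cdot 3 = 6 \cdot 9 \cdot 3 = 54 \cdot 3 = 162$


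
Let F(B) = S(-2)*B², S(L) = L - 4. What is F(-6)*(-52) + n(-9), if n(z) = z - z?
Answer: 11232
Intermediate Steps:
n(z) = 0
S(L) = -4 + L
F(B) = -6*B² (F(B) = (-4 - 2)*B² = -6*B²)
F(-6)*(-52) + n(-9) = -6*(-6)²*(-52) + 0 = -6*36*(-52) + 0 = -216*(-52) + 0 = 11232 + 0 = 11232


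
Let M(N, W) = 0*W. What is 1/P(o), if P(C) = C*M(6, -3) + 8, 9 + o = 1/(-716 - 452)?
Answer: 1/8 ≈ 0.12500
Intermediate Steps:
M(N, W) = 0
o = -10513/1168 (o = -9 + 1/(-716 - 452) = -9 + 1/(-1168) = -9 - 1/1168 = -10513/1168 ≈ -9.0009)
P(C) = 8 (P(C) = C*0 + 8 = 0 + 8 = 8)
1/P(o) = 1/8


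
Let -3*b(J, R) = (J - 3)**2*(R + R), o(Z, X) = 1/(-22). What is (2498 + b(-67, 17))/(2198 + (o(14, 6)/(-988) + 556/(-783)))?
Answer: -902623612176/37396310591 ≈ -24.137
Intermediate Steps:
o(Z, X) = -1/22
b(J, R) = -2*R*(-3 + J)**2/3 (b(J, R) = -(J - 3)**2*(R + R)/3 = -(-3 + J)**2*2*R/3 = -2*R*(-3 + J)**2/3)
(2498 + b(-67, 17))/(2198 + (o(14, 6)/(-988) + 556/(-783))) = (2498 - 2/3*17*(-3 - 67)**2)/(2198 + (-1/22/(-988) + 556/(-783))) = (2498 - 2/3*17*(-70)**2)/(2198 + (-1/22*(-1/988) + 556*(-1/783))) = (2498 - 2/3*17*4900)/(2198 + (1/21736 - 556/783)) = (2498 - 166600/3)/(2198 - 12084433/17019288) = -159106/(3*37396310591/17019288) = -159106/3*17019288/37396310591 = -902623612176/37396310591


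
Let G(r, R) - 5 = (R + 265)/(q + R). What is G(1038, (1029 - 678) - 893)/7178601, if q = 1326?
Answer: 3643/5628023184 ≈ 6.4730e-7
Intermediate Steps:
G(r, R) = 5 + (265 + R)/(1326 + R) (G(r, R) = 5 + (R + 265)/(1326 + R) = 5 + (265 + R)/(1326 + R))
G(1038, (1029 - 678) - 893)/7178601 = ((6895 + 6*((1029 - 678) - 893))/(1326 + ((1029 - 678) - 893)))/7178601 = ((6895 + 6*(351 - 893))/(1326 + (351 - 893)))*(1/7178601) = ((6895 + 6*(-542))/(1326 - 542))*(1/7178601) = ((6895 - 3252)/784)*(1/7178601) = ((1/784)*3643)*(1/7178601) = (3643/784)*(1/7178601) = 3643/5628023184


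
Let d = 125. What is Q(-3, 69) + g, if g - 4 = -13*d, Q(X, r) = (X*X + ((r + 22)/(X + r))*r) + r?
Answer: -31853/22 ≈ -1447.9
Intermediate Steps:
Q(X, r) = r + X**2 + r*(22 + r)/(X + r) (Q(X, r) = (X**2 + ((22 + r)/(X + r))*r) + r = (X**2 + r*(22 + r)/(X + r)) + r = r + X**2 + r*(22 + r)/(X + r))
g = -1621 (g = 4 - 13*125 = 4 - 1625 = -1621)
Q(-3, 69) + g = ((-3)**3 + 2*69**2 + 22*69 - 3*69 + 69*(-3)**2)/(-3 + 69) - 1621 = (-27 + 2*4761 + 1518 - 207 + 69*9)/66 - 1621 = (-27 + 9522 + 1518 - 207 + 621)/66 - 1621 = (1/66)*11427 - 1621 = 3809/22 - 1621 = -31853/22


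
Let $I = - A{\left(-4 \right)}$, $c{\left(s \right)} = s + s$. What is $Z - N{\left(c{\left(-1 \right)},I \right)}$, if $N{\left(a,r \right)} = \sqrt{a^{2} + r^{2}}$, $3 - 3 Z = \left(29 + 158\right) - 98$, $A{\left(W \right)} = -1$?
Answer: $- \frac{86}{3} - \sqrt{5} \approx -30.903$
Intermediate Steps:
$c{\left(s \right)} = 2 s$
$Z = - \frac{86}{3}$ ($Z = 1 - \frac{\left(29 + 158\right) - 98}{3} = 1 - \frac{187 - 98}{3} = 1 - \frac{89}{3} = - \frac{86}{3} \approx -28.667$)
$I = 1$ ($I = \left(-1\right) \left(-1\right) = 1$)
$Z - N{\left(c{\left(-1 \right)},I \right)} = - \frac{86}{3} - \sqrt{\left(2 \left(-1\right)\right)^{2} + 1^{2}} = - \frac{86}{3} - \sqrt{\left(-2\right)^{2} + 1} = - \frac{86}{3} - \sqrt{4 + 1} = - \frac{86}{3} - \sqrt{5}$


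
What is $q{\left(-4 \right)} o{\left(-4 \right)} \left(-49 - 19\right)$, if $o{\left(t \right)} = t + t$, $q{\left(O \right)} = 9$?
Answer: $4896$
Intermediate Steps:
$o{\left(t \right)} = 2 t$
$q{\left(-4 \right)} o{\left(-4 \right)} \left(-49 - 19\right) = 9 \cdot 2 \left(-4\right) \left(-49 - 19\right) = 9 \left(-8\right) \left(-68\right) = \left(-72\right) \left(-68\right) = 4896$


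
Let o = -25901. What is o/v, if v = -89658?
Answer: 25901/89658 ≈ 0.28889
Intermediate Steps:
o/v = -25901/(-89658) = -25901*(-1/89658) = 25901/89658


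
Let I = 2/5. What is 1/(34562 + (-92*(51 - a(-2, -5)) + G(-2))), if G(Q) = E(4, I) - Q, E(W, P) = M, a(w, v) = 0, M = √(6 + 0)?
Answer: 14936/446168189 - √6/892336378 ≈ 3.3473e-5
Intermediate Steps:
M = √6 ≈ 2.4495
I = ⅖ (I = 2*(⅕) = ⅖ ≈ 0.40000)
E(W, P) = √6
G(Q) = √6 - Q
1/(34562 + (-92*(51 - a(-2, -5)) + G(-2))) = 1/(34562 + (-92*(51 - 1*0) + (√6 - 1*(-2)))) = 1/(34562 + (-92*(51 + 0) + (√6 + 2))) = 1/(34562 + (-92*51 + (2 + √6))) = 1/(34562 + (-4692 + (2 + √6))) = 1/(34562 + (-4690 + √6)) = 1/(29872 + √6)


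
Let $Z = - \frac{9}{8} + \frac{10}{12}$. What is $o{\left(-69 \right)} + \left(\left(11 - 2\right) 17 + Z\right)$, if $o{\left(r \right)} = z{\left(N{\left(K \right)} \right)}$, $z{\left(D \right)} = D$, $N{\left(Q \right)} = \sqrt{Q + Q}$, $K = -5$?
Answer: $\frac{3665}{24} + i \sqrt{10} \approx 152.71 + 3.1623 i$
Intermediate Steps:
$N{\left(Q \right)} = \sqrt{2} \sqrt{Q}$ ($N{\left(Q \right)} = \sqrt{2 Q} = \sqrt{2} \sqrt{Q}$)
$Z = - \frac{7}{24}$ ($Z = \left(-9\right) \frac{1}{8} + 10 \cdot \frac{1}{12} = - \frac{9}{8} + \frac{5}{6} = - \frac{7}{24} \approx -0.29167$)
$o{\left(r \right)} = i \sqrt{10}$ ($o{\left(r \right)} = \sqrt{2} \sqrt{-5} = \sqrt{2} i \sqrt{5} = i \sqrt{10}$)
$o{\left(-69 \right)} + \left(\left(11 - 2\right) 17 + Z\right) = i \sqrt{10} - \left(\frac{7}{24} - \left(11 - 2\right) 17\right) = i \sqrt{10} + \left(9 \cdot 17 - \frac{7}{24}\right) = i \sqrt{10} + \left(153 - \frac{7}{24}\right) = i \sqrt{10} + \frac{3665}{24} = \frac{3665}{24} + i \sqrt{10}$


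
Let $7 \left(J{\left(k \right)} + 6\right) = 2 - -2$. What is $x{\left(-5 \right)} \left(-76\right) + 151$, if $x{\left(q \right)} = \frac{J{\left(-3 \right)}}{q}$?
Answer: $\frac{2397}{35} \approx 68.486$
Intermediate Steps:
$J{\left(k \right)} = - \frac{38}{7}$ ($J{\left(k \right)} = -6 + \frac{2 - -2}{7} = -6 + \frac{2 + 2}{7} = -6 + \frac{1}{7} \cdot 4 = -6 + \frac{4}{7} = - \frac{38}{7}$)
$x{\left(q \right)} = - \frac{38}{7 q}$
$x{\left(-5 \right)} \left(-76\right) + 151 = - \frac{38}{7 \left(-5\right)} \left(-76\right) + 151 = \left(- \frac{38}{7}\right) \left(- \frac{1}{5}\right) \left(-76\right) + 151 = \frac{38}{35} \left(-76\right) + 151 = - \frac{2888}{35} + 151 = \frac{2397}{35}$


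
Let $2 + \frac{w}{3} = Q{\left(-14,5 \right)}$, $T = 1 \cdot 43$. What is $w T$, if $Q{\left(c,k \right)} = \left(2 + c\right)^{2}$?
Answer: $18318$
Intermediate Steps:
$T = 43$
$w = 426$ ($w = -6 + 3 \left(2 - 14\right)^{2} = -6 + 3 \left(-12\right)^{2} = -6 + 3 \cdot 144 = -6 + 432 = 426$)
$w T = 426 \cdot 43 = 18318$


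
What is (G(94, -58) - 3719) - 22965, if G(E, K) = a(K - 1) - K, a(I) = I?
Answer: -26685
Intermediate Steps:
G(E, K) = -1 (G(E, K) = (K - 1) - K = (-1 + K) - K = -1)
(G(94, -58) - 3719) - 22965 = (-1 - 3719) - 22965 = -3720 - 22965 = -26685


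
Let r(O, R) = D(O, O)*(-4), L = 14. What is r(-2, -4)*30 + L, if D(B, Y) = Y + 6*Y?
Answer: 1694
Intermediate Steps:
D(B, Y) = 7*Y
r(O, R) = -28*O (r(O, R) = (7*O)*(-4) = -28*O)
r(-2, -4)*30 + L = -28*(-2)*30 + 14 = 56*30 + 14 = 1680 + 14 = 1694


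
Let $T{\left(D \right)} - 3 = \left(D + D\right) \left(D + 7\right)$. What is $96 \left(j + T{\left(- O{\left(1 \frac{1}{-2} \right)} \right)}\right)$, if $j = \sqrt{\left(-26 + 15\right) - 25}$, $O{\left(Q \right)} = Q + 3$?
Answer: $-1872 + 576 i \approx -1872.0 + 576.0 i$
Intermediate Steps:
$O{\left(Q \right)} = 3 + Q$
$T{\left(D \right)} = 3 + 2 D \left(7 + D\right)$ ($T{\left(D \right)} = 3 + \left(D + D\right) \left(D + 7\right) = 3 + 2 D \left(7 + D\right)$)
$j = 6 i$ ($j = \sqrt{-11 - 25} = \sqrt{-36} = 6 i \approx 6.0 i$)
$96 \left(j + T{\left(- O{\left(1 \frac{1}{-2} \right)} \right)}\right) = 96 \left(6 i + \left(3 + 2 \left(- (3 + 1 \frac{1}{-2})\right)^{2} + 14 \left(- (3 + 1 \frac{1}{-2})\right)\right)\right) = 96 \left(6 i + \left(3 + 2 \left(- (3 + 1 \left(- \frac{1}{2}\right))\right)^{2} + 14 \left(- (3 + 1 \left(- \frac{1}{2}\right))\right)\right)\right) = 96 \left(6 i + \left(3 + 2 \left(- (3 - \frac{1}{2})\right)^{2} + 14 \left(- (3 - \frac{1}{2})\right)\right)\right) = 96 \left(6 i + \left(3 + 2 \left(\left(-1\right) \frac{5}{2}\right)^{2} + 14 \left(\left(-1\right) \frac{5}{2}\right)\right)\right) = 96 \left(6 i + \left(3 + 2 \left(- \frac{5}{2}\right)^{2} + 14 \left(- \frac{5}{2}\right)\right)\right) = 96 \left(6 i + \left(3 + 2 \cdot \frac{25}{4} - 35\right)\right) = 96 \left(6 i + \left(3 + \frac{25}{2} - 35\right)\right) = 96 \left(6 i - \frac{39}{2}\right) = 96 \left(- \frac{39}{2} + 6 i\right) = -1872 + 576 i$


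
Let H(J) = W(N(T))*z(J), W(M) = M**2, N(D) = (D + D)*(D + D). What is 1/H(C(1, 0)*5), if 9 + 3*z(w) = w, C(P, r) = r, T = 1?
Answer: -1/48 ≈ -0.020833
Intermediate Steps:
N(D) = 4*D**2 (N(D) = (2*D)*(2*D) = 4*D**2)
z(w) = -3 + w/3
H(J) = -48 + 16*J/3 (H(J) = (4*1**2)**2*(-3 + J/3) = (4*1)**2*(-3 + J/3) = 4**2*(-3 + J/3) = 16*(-3 + J/3) = -48 + 16*J/3)
1/H(C(1, 0)*5) = 1/(-48 + 16*(0*5)/3) = 1/(-48 + (16/3)*0) = 1/(-48 + 0) = 1/(-48) = -1/48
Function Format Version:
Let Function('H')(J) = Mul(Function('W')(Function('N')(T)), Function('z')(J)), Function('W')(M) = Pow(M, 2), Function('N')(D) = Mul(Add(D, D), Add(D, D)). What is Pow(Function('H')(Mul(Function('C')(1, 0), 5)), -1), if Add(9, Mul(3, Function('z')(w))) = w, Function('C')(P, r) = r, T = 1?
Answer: Rational(-1, 48) ≈ -0.020833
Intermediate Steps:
Function('N')(D) = Mul(4, Pow(D, 2)) (Function('N')(D) = Mul(Mul(2, D), Mul(2, D)) = Mul(4, Pow(D, 2)))
Function('z')(w) = Add(-3, Mul(Rational(1, 3), w))
Function('H')(J) = Add(-48, Mul(Rational(16, 3), J)) (Function('H')(J) = Mul(Pow(Mul(4, Pow(1, 2)), 2), Add(-3, Mul(Rational(1, 3), J))) = Mul(Pow(Mul(4, 1), 2), Add(-3, Mul(Rational(1, 3), J))) = Mul(Pow(4, 2), Add(-3, Mul(Rational(1, 3), J))) = Mul(16, Add(-3, Mul(Rational(1, 3), J))) = Add(-48, Mul(Rational(16, 3), J)))
Pow(Function('H')(Mul(Function('C')(1, 0), 5)), -1) = Pow(Add(-48, Mul(Rational(16, 3), Mul(0, 5))), -1) = Pow(Add(-48, Mul(Rational(16, 3), 0)), -1) = Pow(Add(-48, 0), -1) = Pow(-48, -1) = Rational(-1, 48)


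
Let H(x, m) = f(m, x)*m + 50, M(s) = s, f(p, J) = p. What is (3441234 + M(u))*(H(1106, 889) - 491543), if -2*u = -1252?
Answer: 1028524140080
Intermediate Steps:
u = 626 (u = -½*(-1252) = 626)
H(x, m) = 50 + m² (H(x, m) = m*m + 50 = m² + 50 = 50 + m²)
(3441234 + M(u))*(H(1106, 889) - 491543) = (3441234 + 626)*((50 + 889²) - 491543) = 3441860*((50 + 790321) - 491543) = 3441860*(790371 - 491543) = 3441860*298828 = 1028524140080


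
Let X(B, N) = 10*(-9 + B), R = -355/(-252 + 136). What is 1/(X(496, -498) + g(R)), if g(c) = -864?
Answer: 1/4006 ≈ 0.00024963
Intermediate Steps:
R = 355/116 (R = -355/(-116) = -355*(-1/116) = 355/116 ≈ 3.0603)
X(B, N) = -90 + 10*B
1/(X(496, -498) + g(R)) = 1/((-90 + 10*496) - 864) = 1/((-90 + 4960) - 864) = 1/(4870 - 864) = 1/4006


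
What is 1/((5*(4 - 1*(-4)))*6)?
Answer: 1/240 ≈ 0.0041667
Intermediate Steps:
1/((5*(4 - 1*(-4)))*6) = 1/((5*(4 + 4))*6) = 1/((5*8)*6) = 1/(40*6) = 1/240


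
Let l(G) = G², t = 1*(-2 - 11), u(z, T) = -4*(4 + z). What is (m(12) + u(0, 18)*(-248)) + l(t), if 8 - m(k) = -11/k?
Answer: 49751/12 ≈ 4145.9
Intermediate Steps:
u(z, T) = -16 - 4*z
m(k) = 8 + 11/k (m(k) = 8 - (-11)/k = 8 + 11/k)
t = -13 (t = 1*(-13) = -13)
(m(12) + u(0, 18)*(-248)) + l(t) = ((8 + 11/12) + (-16 - 4*0)*(-248)) + (-13)² = ((8 + 11*(1/12)) + (-16 + 0)*(-248)) + 169 = ((8 + 11/12) - 16*(-248)) + 169 = (107/12 + 3968) + 169 = 47723/12 + 169 = 49751/12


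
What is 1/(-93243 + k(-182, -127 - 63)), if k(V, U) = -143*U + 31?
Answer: -1/66042 ≈ -1.5142e-5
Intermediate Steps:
k(V, U) = 31 - 143*U
1/(-93243 + k(-182, -127 - 63)) = 1/(-93243 + (31 - 143*(-127 - 63))) = 1/(-93243 + (31 - 143*(-190))) = 1/(-93243 + (31 + 27170)) = 1/(-93243 + 27201) = 1/(-66042) = -1/66042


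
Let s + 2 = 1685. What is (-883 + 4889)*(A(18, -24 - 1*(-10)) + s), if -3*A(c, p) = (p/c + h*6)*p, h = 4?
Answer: 193758202/27 ≈ 7.1762e+6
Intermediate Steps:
s = 1683 (s = -2 + 1685 = 1683)
A(c, p) = -p*(24 + p/c)/3 (A(c, p) = -(p/c + 4*6)*p/3 = -(p/c + 24)*p/3 = -(24 + p/c)*p/3 = -p*(24 + p/c)/3)
(-883 + 4889)*(A(18, -24 - 1*(-10)) + s) = (-883 + 4889)*(-⅓*(-24 - 1*(-10))*((-24 - 1*(-10)) + 24*18)/18 + 1683) = 4006*(-⅓*(-24 + 10)*1/18*((-24 + 10) + 432) + 1683) = 4006*(-⅓*(-14)*1/18*(-14 + 432) + 1683) = 4006*(-⅓*(-14)*1/18*418 + 1683) = 4006*(2926/27 + 1683) = 4006*(48367/27) = 193758202/27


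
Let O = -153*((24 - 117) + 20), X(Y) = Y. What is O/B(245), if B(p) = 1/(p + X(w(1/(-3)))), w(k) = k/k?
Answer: 2747574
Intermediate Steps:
w(k) = 1
B(p) = 1/(1 + p) (B(p) = 1/(p + 1) = 1/(1 + p))
O = 11169 (O = -153*(-93 + 20) = -153*(-73) = 11169)
O/B(245) = 11169/(1/(1 + 245)) = 11169/(1/246) = 11169*246 = 2747574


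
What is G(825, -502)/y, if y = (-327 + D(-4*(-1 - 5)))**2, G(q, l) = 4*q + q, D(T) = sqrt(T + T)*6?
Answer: 16600375/409898163 + 2398000*sqrt(3)/409898163 ≈ 0.050632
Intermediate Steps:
D(T) = 6*sqrt(2)*sqrt(T) (D(T) = sqrt(2*T)*6 = (sqrt(2)*sqrt(T))*6 = 6*sqrt(2)*sqrt(T))
G(q, l) = 5*q
y = (-327 + 24*sqrt(3))**2 (y = (-327 + 6*sqrt(2)*sqrt(-4*(-1 - 5)))**2 = (-327 + 6*sqrt(2)*sqrt(-4*(-6)))**2 = (-327 + 6*sqrt(2)*sqrt(24))**2 = (-327 + 6*sqrt(2)*(2*sqrt(6)))**2 = (-327 + 24*sqrt(3))**2 ≈ 81471.)
G(825, -502)/y = (5*825)/(108657 - 15696*sqrt(3)) = 4125/(108657 - 15696*sqrt(3))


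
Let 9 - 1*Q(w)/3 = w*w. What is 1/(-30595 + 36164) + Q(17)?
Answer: -4677959/5569 ≈ -840.00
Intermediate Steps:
Q(w) = 27 - 3*w² (Q(w) = 27 - 3*w*w = 27 - 3*w²)
1/(-30595 + 36164) + Q(17) = 1/(-30595 + 36164) + (27 - 3*17²) = 1/5569 + (27 - 3*289) = 1/5569 + (27 - 867) = 1/5569 - 840 = -4677959/5569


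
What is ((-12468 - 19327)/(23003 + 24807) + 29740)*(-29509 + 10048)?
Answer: -5534076326181/9562 ≈ -5.7876e+8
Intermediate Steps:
((-12468 - 19327)/(23003 + 24807) + 29740)*(-29509 + 10048) = (-31795/47810 + 29740)*(-19461) = (-31795*1/47810 + 29740)*(-19461) = (-6359/9562 + 29740)*(-19461) = (284367521/9562)*(-19461) = -5534076326181/9562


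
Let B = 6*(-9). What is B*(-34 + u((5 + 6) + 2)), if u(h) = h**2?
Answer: -7290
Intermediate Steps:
B = -54
B*(-34 + u((5 + 6) + 2)) = -54*(-34 + ((5 + 6) + 2)**2) = -54*(-34 + (11 + 2)**2) = -54*(-34 + 13**2) = -54*(-34 + 169) = -54*135 = -7290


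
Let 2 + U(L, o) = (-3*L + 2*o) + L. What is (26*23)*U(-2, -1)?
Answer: 0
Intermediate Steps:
U(L, o) = -2 - 2*L + 2*o (U(L, o) = -2 + ((-3*L + 2*o) + L) = -2 + (-2*L + 2*o) = -2 - 2*L + 2*o)
(26*23)*U(-2, -1) = (26*23)*(-2 - 2*(-2) + 2*(-1)) = 598*(-2 + 4 - 2) = 598*0 = 0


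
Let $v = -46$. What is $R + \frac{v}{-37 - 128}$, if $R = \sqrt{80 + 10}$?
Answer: $\frac{46}{165} + 3 \sqrt{10} \approx 9.7656$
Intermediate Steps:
$R = 3 \sqrt{10}$ ($R = \sqrt{90} = 3 \sqrt{10} \approx 9.4868$)
$R + \frac{v}{-37 - 128} = 3 \sqrt{10} - \frac{46}{-37 - 128} = 3 \sqrt{10} - \frac{46}{-165} = 3 \sqrt{10} - - \frac{46}{165} = 3 \sqrt{10} + \frac{46}{165} = \frac{46}{165} + 3 \sqrt{10}$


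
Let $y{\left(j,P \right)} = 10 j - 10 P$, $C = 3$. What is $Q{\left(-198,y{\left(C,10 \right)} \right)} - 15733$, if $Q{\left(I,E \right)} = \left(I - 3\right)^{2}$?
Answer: $24668$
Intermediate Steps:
$y{\left(j,P \right)} = - 10 P + 10 j$
$Q{\left(I,E \right)} = \left(-3 + I\right)^{2}$
$Q{\left(-198,y{\left(C,10 \right)} \right)} - 15733 = \left(-3 - 198\right)^{2} - 15733 = \left(-201\right)^{2} - 15733 = 40401 - 15733 = 24668$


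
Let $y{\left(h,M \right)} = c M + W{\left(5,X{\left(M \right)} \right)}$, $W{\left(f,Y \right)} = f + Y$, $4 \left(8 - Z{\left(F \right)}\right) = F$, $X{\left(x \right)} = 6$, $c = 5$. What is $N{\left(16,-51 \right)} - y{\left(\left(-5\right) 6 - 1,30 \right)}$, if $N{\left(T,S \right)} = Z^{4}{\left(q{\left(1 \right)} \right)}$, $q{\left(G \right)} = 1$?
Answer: $\frac{882305}{256} \approx 3446.5$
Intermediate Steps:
$Z{\left(F \right)} = 8 - \frac{F}{4}$
$W{\left(f,Y \right)} = Y + f$
$y{\left(h,M \right)} = 11 + 5 M$ ($y{\left(h,M \right)} = 5 M + \left(6 + 5\right) = 5 M + 11 = 11 + 5 M$)
$N{\left(T,S \right)} = \frac{923521}{256}$ ($N{\left(T,S \right)} = \left(8 - \frac{1}{4}\right)^{4} = \left(\frac{31}{4}\right)^{4} = \frac{923521}{256}$)
$N{\left(16,-51 \right)} - y{\left(\left(-5\right) 6 - 1,30 \right)} = \frac{923521}{256} - \left(11 + 5 \cdot 30\right) = \frac{923521}{256} - \left(11 + 150\right) = \frac{923521}{256} - 161 = \frac{882305}{256}$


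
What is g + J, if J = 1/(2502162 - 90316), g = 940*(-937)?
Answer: -2124305719879/2411846 ≈ -8.8078e+5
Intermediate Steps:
g = -880780
J = 1/2411846 ≈ 4.1462e-7
g + J = -880780 + 1/2411846 = -2124305719879/2411846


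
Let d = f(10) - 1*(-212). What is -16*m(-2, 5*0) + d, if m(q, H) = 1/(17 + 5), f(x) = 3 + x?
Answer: 2467/11 ≈ 224.27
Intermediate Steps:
m(q, H) = 1/22
d = 225 (d = (3 + 10) - 1*(-212) = 13 + 212 = 225)
-16*m(-2, 5*0) + d = -16*1/22 + 225 = -8/11 + 225 = 2467/11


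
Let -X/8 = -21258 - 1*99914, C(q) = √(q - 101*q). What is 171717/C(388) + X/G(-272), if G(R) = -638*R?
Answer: 30293/5423 - 171717*I*√97/1940 ≈ 5.586 - 871.76*I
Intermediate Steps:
C(q) = 10*√(-q) (C(q) = √(-100*q) = 10*√(-q))
X = 969376 (X = -8*(-21258 - 1*99914) = -8*(-21258 - 99914) = -8*(-121172) = 969376)
171717/C(388) + X/G(-272) = 171717/((10*√(-1*388))) + 969376/((-638*(-272))) = 171717/((10*√(-388))) + 969376/173536 = 171717/((10*(2*I*√97))) + 969376*(1/173536) = 171717/((20*I*√97)) + 30293/5423 = 171717*(-I*√97/1940) + 30293/5423 = -171717*I*√97/1940 + 30293/5423 = 30293/5423 - 171717*I*√97/1940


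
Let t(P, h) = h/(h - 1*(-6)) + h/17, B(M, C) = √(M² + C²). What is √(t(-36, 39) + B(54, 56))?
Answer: √(205530 + 130050*√1513)/255 ≈ 8.9975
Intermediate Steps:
B(M, C) = √(C² + M²)
t(P, h) = h/17 + h/(6 + h) (t(P, h) = h/(h + 6) + h*(1/17) = h/(6 + h) + h/17 = h/17 + h/(6 + h))
√(t(-36, 39) + B(54, 56)) = √((1/17)*39*(23 + 39)/(6 + 39) + √(56² + 54²)) = √((1/17)*39*62/45 + √(3136 + 2916)) = √((1/17)*39*(1/45)*62 + √6052) = √(806/255 + 2*√1513)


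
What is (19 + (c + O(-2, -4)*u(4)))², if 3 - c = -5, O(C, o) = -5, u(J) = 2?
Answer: 289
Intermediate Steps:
c = 8 (c = 3 - 1*(-5) = 3 + 5 = 8)
(19 + (c + O(-2, -4)*u(4)))² = (19 + (8 - 5*2))² = (19 + (8 - 10))² = (19 - 2)² = 17² = 289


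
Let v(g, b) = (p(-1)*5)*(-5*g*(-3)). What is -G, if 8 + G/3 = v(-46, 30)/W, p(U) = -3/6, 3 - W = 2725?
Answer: 70503/2722 ≈ 25.901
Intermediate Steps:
W = -2722 (W = 3 - 1*2725 = 3 - 2725 = -2722)
p(U) = -1/2 (p(U) = -3*1/6 = -1/2)
v(g, b) = -75*g/2 (v(g, b) = (-1/2*5)*(-5*g*(-3)) = -75*g/2)
G = -70503/2722 (G = -24 + 3*(-75/2*(-46)/(-2722)) = -24 + 3*(1725*(-1/2722)) = -24 + 3*(-1725/2722) = -24 - 5175/2722 = -70503/2722 ≈ -25.901)
-G = -1*(-70503/2722) = 70503/2722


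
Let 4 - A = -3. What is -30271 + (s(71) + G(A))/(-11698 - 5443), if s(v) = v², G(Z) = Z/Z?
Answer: -518880253/17141 ≈ -30271.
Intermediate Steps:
A = 7 (A = 4 - 1*(-3) = 4 + 3 = 7)
G(Z) = 1
-30271 + (s(71) + G(A))/(-11698 - 5443) = -30271 + (71² + 1)/(-11698 - 5443) = -30271 + (5041 + 1)/(-17141) = -30271 + 5042*(-1/17141) = -30271 - 5042/17141 = -518880253/17141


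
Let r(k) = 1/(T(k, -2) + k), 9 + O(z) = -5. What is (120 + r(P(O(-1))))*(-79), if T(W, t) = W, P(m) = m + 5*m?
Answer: -1592561/168 ≈ -9479.5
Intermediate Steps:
O(z) = -14 (O(z) = -9 - 5 = -14)
P(m) = 6*m
r(k) = 1/(2*k) (r(k) = 1/(k + k) = 1/(2*k))
(120 + r(P(O(-1))))*(-79) = (120 + 1/(2*((6*(-14)))))*(-79) = (120 + (½)/(-84))*(-79) = (120 + (½)*(-1/84))*(-79) = (120 - 1/168)*(-79) = (20159/168)*(-79) = -1592561/168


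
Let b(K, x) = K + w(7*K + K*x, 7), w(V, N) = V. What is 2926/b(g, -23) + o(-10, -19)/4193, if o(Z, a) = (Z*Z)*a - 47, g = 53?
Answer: -13816583/3333435 ≈ -4.1449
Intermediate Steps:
b(K, x) = 8*K + K*x (b(K, x) = K + (7*K + K*x) = 8*K + K*x)
o(Z, a) = -47 + a*Z² (o(Z, a) = Z²*a - 47 = a*Z² - 47 = -47 + a*Z²)
2926/b(g, -23) + o(-10, -19)/4193 = 2926/((53*(8 - 23))) + (-47 - 19*(-10)²)/4193 = 2926/((53*(-15))) + (-47 - 19*100)*(1/4193) = 2926/(-795) + (-47 - 1900)*(1/4193) = 2926*(-1/795) - 1947*1/4193 = -2926/795 - 1947/4193 = -13816583/3333435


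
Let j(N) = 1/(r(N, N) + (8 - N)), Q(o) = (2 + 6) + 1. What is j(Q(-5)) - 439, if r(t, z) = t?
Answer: -3511/8 ≈ -438.88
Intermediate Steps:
Q(o) = 9 (Q(o) = 8 + 1 = 9)
j(N) = 1/8 (j(N) = 1/(N + (8 - N)) = 1/8)
j(Q(-5)) - 439 = 1/8 - 439 = -3511/8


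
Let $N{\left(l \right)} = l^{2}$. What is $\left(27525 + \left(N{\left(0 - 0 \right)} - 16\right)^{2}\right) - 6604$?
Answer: $21177$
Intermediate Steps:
$\left(27525 + \left(N{\left(0 - 0 \right)} - 16\right)^{2}\right) - 6604 = \left(27525 + \left(\left(0 - 0\right)^{2} - 16\right)^{2}\right) - 6604 = \left(27525 + \left(\left(0 + 0\right)^{2} - 16\right)^{2}\right) - 6604 = \left(27525 + \left(0^{2} - 16\right)^{2}\right) - 6604 = \left(27525 + \left(0 - 16\right)^{2}\right) - 6604 = \left(27525 + \left(-16\right)^{2}\right) - 6604 = \left(27525 + 256\right) - 6604 = 27781 - 6604 = 21177$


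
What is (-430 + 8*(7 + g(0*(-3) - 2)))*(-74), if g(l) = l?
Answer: 28860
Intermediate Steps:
(-430 + 8*(7 + g(0*(-3) - 2)))*(-74) = (-430 + 8*(7 + (0*(-3) - 2)))*(-74) = (-430 + 8*(7 + (0 - 2)))*(-74) = (-430 + 8*(7 - 2))*(-74) = (-430 + 8*5)*(-74) = (-430 + 40)*(-74) = -390*(-74) = 28860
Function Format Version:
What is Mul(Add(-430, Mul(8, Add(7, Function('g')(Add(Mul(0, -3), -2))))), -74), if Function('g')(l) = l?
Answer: 28860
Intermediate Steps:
Mul(Add(-430, Mul(8, Add(7, Function('g')(Add(Mul(0, -3), -2))))), -74) = Mul(Add(-430, Mul(8, Add(7, Add(Mul(0, -3), -2)))), -74) = Mul(Add(-430, Mul(8, Add(7, Add(0, -2)))), -74) = Mul(Add(-430, Mul(8, Add(7, -2))), -74) = Mul(Add(-430, Mul(8, 5)), -74) = Mul(Add(-430, 40), -74) = Mul(-390, -74) = 28860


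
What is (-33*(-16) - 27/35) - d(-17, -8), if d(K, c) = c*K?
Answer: 13693/35 ≈ 391.23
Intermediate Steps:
d(K, c) = K*c
(-33*(-16) - 27/35) - d(-17, -8) = (-33*(-16) - 27/35) - (-17)*(-8) = (528 - 27*1/35) - 1*136 = (528 - 27/35) - 136 = 18453/35 - 136 = 13693/35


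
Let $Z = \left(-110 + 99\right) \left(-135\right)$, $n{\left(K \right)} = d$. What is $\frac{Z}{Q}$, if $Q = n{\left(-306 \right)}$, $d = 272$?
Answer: $\frac{1485}{272} \approx 5.4596$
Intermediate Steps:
$n{\left(K \right)} = 272$
$Q = 272$
$Z = 1485$ ($Z = \left(-11\right) \left(-135\right) = 1485$)
$\frac{Z}{Q} = \frac{1485}{272}$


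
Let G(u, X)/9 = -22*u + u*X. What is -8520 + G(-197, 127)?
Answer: -194685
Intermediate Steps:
G(u, X) = -198*u + 9*X*u (G(u, X) = 9*(-22*u + u*X) = 9*(-22*u + X*u) = -198*u + 9*X*u)
-8520 + G(-197, 127) = -8520 + 9*(-197)*(-22 + 127) = -8520 + 9*(-197)*105 = -8520 - 186165 = -194685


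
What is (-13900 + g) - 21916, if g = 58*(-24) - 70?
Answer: -37278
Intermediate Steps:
g = -1462 (g = -1392 - 70 = -1462)
(-13900 + g) - 21916 = (-13900 - 1462) - 21916 = -15362 - 21916 = -37278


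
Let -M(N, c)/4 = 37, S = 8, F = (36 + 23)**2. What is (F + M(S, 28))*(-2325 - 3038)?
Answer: -17874879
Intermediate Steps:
F = 3481 (F = 59**2 = 3481)
M(N, c) = -148 (M(N, c) = -4*37 = -148)
(F + M(S, 28))*(-2325 - 3038) = (3481 - 148)*(-2325 - 3038) = 3333*(-5363) = -17874879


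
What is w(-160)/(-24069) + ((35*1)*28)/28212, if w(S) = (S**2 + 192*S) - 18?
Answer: 4681691/18862073 ≈ 0.24821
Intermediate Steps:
w(S) = -18 + S**2 + 192*S
w(-160)/(-24069) + ((35*1)*28)/28212 = (-18 + (-160)**2 + 192*(-160))/(-24069) + ((35*1)*28)/28212 = (-18 + 25600 - 30720)*(-1/24069) + (35*28)*(1/28212) = -5138*(-1/24069) + 980*(1/28212) = 5138/24069 + 245/7053 = 4681691/18862073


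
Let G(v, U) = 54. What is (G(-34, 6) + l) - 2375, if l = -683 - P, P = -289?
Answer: -2715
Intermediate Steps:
l = -394 (l = -683 - 1*(-289) = -683 + 289 = -394)
(G(-34, 6) + l) - 2375 = (54 - 394) - 2375 = -340 - 2375 = -2715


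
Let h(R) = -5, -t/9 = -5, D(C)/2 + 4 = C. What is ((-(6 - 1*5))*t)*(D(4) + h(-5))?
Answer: 225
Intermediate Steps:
D(C) = -8 + 2*C
t = 45 (t = -9*(-5) = 45)
((-(6 - 1*5))*t)*(D(4) + h(-5)) = (-(6 - 1*5)*45)*((-8 + 2*4) - 5) = (-(6 - 5)*45)*((-8 + 8) - 5) = (-1*1*45)*(0 - 5) = -1*45*(-5) = -45*(-5) = 225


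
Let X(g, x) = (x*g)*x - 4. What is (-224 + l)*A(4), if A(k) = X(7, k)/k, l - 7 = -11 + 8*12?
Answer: -3564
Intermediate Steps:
X(g, x) = -4 + g*x² (X(g, x) = (g*x)*x - 4 = g*x² - 4 = -4 + g*x²)
l = 92 (l = 7 + (-11 + 8*12) = 7 + (-11 + 96) = 7 + 85 = 92)
A(k) = (-4 + 7*k²)/k
(-224 + l)*A(4) = (-224 + 92)*(-4/4 + 7*4) = -132*(-4*¼ + 28) = -132*(-1 + 28) = -132*27 = -3564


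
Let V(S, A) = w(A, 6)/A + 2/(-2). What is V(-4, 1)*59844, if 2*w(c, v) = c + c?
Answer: 0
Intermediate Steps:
w(c, v) = c (w(c, v) = (c + c)/2 = (2*c)/2 = c)
V(S, A) = 0 (V(S, A) = A/A + 2/(-2) = 1 + 2*(-½) = 1 - 1 = 0)
V(-4, 1)*59844 = 0*59844 = 0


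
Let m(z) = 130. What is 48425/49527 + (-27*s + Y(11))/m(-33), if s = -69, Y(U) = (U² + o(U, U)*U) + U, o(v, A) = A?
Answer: 55547191/3219255 ≈ 17.255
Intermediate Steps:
Y(U) = U + 2*U² (Y(U) = (U² + U*U) + U = (U² + U²) + U = 2*U² + U = U + 2*U²)
48425/49527 + (-27*s + Y(11))/m(-33) = 48425/49527 + (-27*(-69) + 11*(1 + 2*11))/130 = 48425*(1/49527) + (1863 + 11*(1 + 22))*(1/130) = 48425/49527 + (1863 + 11*23)*(1/130) = 48425/49527 + (1863 + 253)*(1/130) = 48425/49527 + 2116*(1/130) = 48425/49527 + 1058/65 = 55547191/3219255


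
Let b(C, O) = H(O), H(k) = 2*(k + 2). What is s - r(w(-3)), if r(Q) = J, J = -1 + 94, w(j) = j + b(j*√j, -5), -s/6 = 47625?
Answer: -285843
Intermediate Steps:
s = -285750 (s = -6*47625 = -285750)
H(k) = 4 + 2*k (H(k) = 2*(2 + k) = 4 + 2*k)
b(C, O) = 4 + 2*O
w(j) = -6 + j (w(j) = j + (4 + 2*(-5)) = j + (4 - 10) = j - 6 = -6 + j)
J = 93
r(Q) = 93
s - r(w(-3)) = -285750 - 1*93 = -285750 - 93 = -285843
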